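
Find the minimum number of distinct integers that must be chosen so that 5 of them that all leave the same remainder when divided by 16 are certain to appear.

Pigeonhole: the 16 residue classes mod 16 are the pigeonholes.
With 64 integers one could put 4 in each residue class and have no class reach 5.
The 65th integer pushes some class to 5, so 16·4 + 1 = 65.

65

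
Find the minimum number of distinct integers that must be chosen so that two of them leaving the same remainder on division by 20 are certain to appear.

The 20 residue classes mod 20 are the pigeonholes.
With 20 integers one could put 1 in each residue class and have no class reach 2.
The 21st integer pushes some class to 2, so 20·1 + 1 = 21.

21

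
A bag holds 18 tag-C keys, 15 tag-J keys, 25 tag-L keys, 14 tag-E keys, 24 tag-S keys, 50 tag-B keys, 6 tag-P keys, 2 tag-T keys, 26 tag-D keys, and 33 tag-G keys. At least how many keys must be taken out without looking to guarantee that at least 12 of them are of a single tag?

97

An adversary could hand out at most 11 keys per tag (tag-P, tag-T run out sooner): 11 + 11 + 11 + 11 + 11 + 11 + 6 + 2 + 11 + 11 = 96 keys and still no tag has 12.
By pigeonhole, one more key lands in a tag already at 11, so 97 draws are enough and 96 are not.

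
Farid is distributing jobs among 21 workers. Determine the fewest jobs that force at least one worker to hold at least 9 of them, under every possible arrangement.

169

With 168 jobs one could put exactly 8 in each of the 21 workers, and no worker would reach 9.
By pigeonhole, one more job must land in a worker that already has 8, giving it 9.
So 21 × 8 + 1 = 169 jobs are required.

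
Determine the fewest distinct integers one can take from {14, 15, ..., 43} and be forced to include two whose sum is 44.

23

Two chosen integers sum to 44 exactly when both halves of some pair {x, 44−x} with 14 ≤ x ≤ 44−x ≤ 30 are chosen — 8 such pairs.
The remaining 14 elements (those with no distinct partner in range) can never complete a 44-sum, so the worst case takes all of them and one from each pair: 14 + 8 = 22.
The 23rd integer has to be the second member of some pair, so 22 + 1 = 23.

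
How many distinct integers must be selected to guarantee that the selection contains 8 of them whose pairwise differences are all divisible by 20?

Integers whose pairwise differences are multiples of 20 are exactly those sharing a remainder mod 20. By pigeonhole, the 20 residue classes mod 20 are the pigeonholes.
With 140 integers one could put 7 in each residue class and have no class reach 8.
The 141st integer pushes some class to 8, so 20·7 + 1 = 141.

141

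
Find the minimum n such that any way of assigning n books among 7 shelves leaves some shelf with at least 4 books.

22

With 21 books one could put exactly 3 in each of the 7 shelves, and no shelf would reach 4.
One more book must land in a shelf that already has 3, giving it 4.
So 7 × 3 + 1 = 22 books are required.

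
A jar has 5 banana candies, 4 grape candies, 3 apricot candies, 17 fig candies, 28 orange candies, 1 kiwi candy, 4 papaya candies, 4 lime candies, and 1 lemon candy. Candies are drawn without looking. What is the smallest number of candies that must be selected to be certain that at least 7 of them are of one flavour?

35

An adversary could hand out at most 6 candies per flavour (7 flavours run out sooner): 5 + 4 + 3 + 6 + 6 + 1 + 4 + 4 + 1 = 34 candies and still no flavour has 7.
One more candy lands in a flavour already at 6, so 35 draws are enough and 34 are not.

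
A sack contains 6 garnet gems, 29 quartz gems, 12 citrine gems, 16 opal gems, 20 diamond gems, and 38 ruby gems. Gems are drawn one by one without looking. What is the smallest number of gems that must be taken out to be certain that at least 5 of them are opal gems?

In the worst case for collecting opal gems, every non-opal gem comes out first.
There are 6 + 29 + 12 + 20 + 38 = 105 non-opal gems altogether.
After those, each further gem must be opal, so 105 + 5 = 110 draws guarantee 5 opal gems.

110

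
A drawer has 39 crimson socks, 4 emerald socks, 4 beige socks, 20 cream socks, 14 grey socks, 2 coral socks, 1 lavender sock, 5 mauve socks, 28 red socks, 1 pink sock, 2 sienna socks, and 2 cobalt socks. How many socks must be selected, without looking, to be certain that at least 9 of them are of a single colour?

Pigeonhole: the 12 colours are the holes; the socks drawn are the pigeons.
To avoid 9 of any one colour, the worst case takes at most 8 of each colour, or every sock of a colour that has fewer than 8.
That gives 8 + 4 + 4 + 8 + 8 + 2 + 1 + 5 + 8 + 1 + 2 + 2 = 53 socks with no colour reaching 9.
The next sock forces some colour to 9, so 53 + 1 = 54.

54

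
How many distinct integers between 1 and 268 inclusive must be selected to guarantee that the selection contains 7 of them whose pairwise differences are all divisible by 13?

79

Integers whose pairwise differences are multiples of 13 are exactly those sharing a remainder mod 13. The 13 residue classes mod 13 are the pigeonholes.
With 78 integers one could put 6 in each residue class and have no class reach 7.
The 79th integer pushes some class to 7, so 13·6 + 1 = 79.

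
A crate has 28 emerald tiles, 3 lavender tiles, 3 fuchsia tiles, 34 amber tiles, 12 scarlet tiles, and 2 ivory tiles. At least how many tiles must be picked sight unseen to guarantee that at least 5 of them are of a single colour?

21

An adversary could hand out at most 4 tiles per colour (lavender, fuchsia, ivory run out sooner): 4 + 3 + 3 + 4 + 4 + 2 = 20 tiles and still no colour has 5.
One more tile lands in a colour already at 4, so 21 draws are enough and 20 are not.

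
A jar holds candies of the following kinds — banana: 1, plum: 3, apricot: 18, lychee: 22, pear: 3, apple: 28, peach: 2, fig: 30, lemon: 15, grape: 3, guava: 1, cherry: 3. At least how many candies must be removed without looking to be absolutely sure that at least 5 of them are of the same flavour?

37

Pigeonhole: the 12 flavours are the holes; the candies drawn are the pigeons.
To avoid 5 of any one flavour, the worst case takes at most 4 of each flavour, or every candy of a flavour that has fewer than 4.
That gives 1 + 3 + 4 + 4 + 3 + 4 + 2 + 4 + 4 + 3 + 1 + 3 = 36 candies with no flavour reaching 5.
The next candy forces some flavour to 5, so 36 + 1 = 37.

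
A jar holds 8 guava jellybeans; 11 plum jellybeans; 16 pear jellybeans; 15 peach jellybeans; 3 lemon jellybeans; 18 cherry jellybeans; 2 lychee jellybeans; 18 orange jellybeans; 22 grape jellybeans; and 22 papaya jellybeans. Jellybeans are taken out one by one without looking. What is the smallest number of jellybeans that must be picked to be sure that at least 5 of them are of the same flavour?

Pigeonhole: put each drawn jellybean into a box by flavour. The largest draw with every box below 5 takes min(count, 4) from each flavour; flavours with fewer than 4 contribute all they have.
Σ min(cᵢ, 4) = 4 + 4 + 4 + 4 + 3 + 4 + 2 + 4 + 4 + 4 = 37.
Draw number 37 + 1 = 38 must push one box to 5.

38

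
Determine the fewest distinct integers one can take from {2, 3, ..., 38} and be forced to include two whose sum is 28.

A set avoiding the sum 28 can contain at most one of each pair {x, 28−x}, plus the 13 elements whose complement lies outside the range or equal to its own complement.
The integers 14, …, 38 (25 of them) are such a set: any two sum to at least 14+15 = 29 > 28.
Any 26th integer completes one of the 12 pairs, so 26 choices force a sum of 28.

26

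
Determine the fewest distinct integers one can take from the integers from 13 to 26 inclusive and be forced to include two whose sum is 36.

Two chosen integers sum to 36 exactly when both halves of some pair {x, 36−x} with 13 ≤ x ≤ 36−x ≤ 23 are chosen — 5 such pairs.
The remaining 4 elements (those with no distinct partner in range) can never complete a 36-sum, so the worst case takes all of them and one from each pair: 4 + 5 = 9.
Pigeonhole: the 10th integer has to be the second member of some pair, so 9 + 1 = 10.

10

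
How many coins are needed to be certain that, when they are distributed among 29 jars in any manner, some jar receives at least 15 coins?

407

With 406 coins one could put exactly 14 in each of the 29 jars, and no jar would reach 15.
One more coin must land in a jar that already has 14, giving it 15.
So 29 × 14 + 1 = 407 coins are required.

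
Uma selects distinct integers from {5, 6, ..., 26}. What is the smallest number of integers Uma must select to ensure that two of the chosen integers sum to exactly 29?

13

Two chosen integers sum to 29 exactly when both halves of some pair {x, 29−x} with 5 ≤ x ≤ 29−x ≤ 24 are chosen — 10 such pairs.
The remaining 2 elements (those with no distinct partner in range) can never complete a 29-sum, so the worst case takes all of them and one from each pair: 2 + 10 = 12.
The 13th integer has to be the second member of some pair, so 12 + 1 = 13.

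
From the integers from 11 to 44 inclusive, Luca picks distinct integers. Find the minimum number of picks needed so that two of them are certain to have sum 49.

21

Group the elements by complementary pair {x, 49−x}: {11,38}, {12,37}, {13,36}, …, giving 14 two-element pairs and 6 integers whose partner 49−x falls outside [11,44].
By pigeonhole, treating each of those 20 groups as a pigeonhole, one can pick one integer per group — 20 integers — with no two summing to 49.
The 21st integer lands in an occupied pair, forcing a sum of 49.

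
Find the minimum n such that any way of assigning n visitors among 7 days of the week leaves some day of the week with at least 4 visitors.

22

With 21 visitors one could put exactly 3 in each of the 7 days of the week, and no day of the week would reach 4.
One more visitor must land in a day of the week that already has 3, giving it 4.
So 7 × 3 + 1 = 22 visitors are required.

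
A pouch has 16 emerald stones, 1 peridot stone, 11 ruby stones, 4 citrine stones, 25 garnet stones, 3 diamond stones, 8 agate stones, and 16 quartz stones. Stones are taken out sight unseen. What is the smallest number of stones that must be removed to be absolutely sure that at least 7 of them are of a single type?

Pigeonhole: the 8 types are the holes; the stones drawn are the pigeons.
To avoid 7 of any one type, the worst case takes at most 6 of each type, or every stone of a type that has fewer than 6.
That gives 6 + 1 + 6 + 4 + 6 + 3 + 6 + 6 = 38 stones with no type reaching 7.
The next stone forces some type to 7, so 38 + 1 = 39.

39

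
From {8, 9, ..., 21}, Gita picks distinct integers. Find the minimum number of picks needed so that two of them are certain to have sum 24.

A set avoiding the sum 24 can contain at most one of each pair {x, 24−x}, plus the 6 elements whose complement lies outside the range or equal to its own complement.
The integers 12, …, 21 (10 of them) are such a set: any two sum to at least 12+13 = 25 > 24.
Any 11th integer completes one of the 4 pairs, so 11 choices force a sum of 24.

11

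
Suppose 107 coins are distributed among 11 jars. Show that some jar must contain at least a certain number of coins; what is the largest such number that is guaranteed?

10

By pigeonhole, the 11 jars are the holes and the 107 coins are the pigeons.
If every jar held at most 9 coins, the total would be at most 11 × 9 = 99, which is less than 107.
So some jar holds at least ⌈107/11⌉ = 10 coins.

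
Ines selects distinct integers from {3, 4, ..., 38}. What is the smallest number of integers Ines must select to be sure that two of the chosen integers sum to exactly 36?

22

Two chosen integers sum to 36 exactly when both halves of some pair {x, 36−x} with 3 ≤ x ≤ 36−x ≤ 33 are chosen — 15 such pairs.
The remaining 6 elements (those with no distinct partner in range) can never complete a 36-sum, so the worst case takes all of them and one from each pair: 6 + 15 = 21.
The 22nd integer has to be the second member of some pair, so 21 + 1 = 22.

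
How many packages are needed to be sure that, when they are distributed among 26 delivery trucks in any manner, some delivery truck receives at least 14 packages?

339

With 338 packages one could put exactly 13 in each of the 26 delivery trucks, and no delivery truck would reach 14.
Pigeonhole: one more package must land in a delivery truck that already has 13, giving it 14.
So 26 × 13 + 1 = 339 packages are required.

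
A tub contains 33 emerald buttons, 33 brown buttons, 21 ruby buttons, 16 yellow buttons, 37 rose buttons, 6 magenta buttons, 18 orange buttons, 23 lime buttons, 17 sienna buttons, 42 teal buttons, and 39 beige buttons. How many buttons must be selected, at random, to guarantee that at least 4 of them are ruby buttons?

In the worst case for collecting ruby buttons, every non-ruby button comes out first.
There are 33 + 33 + 16 + 37 + 6 + 18 + 23 + 17 + 42 + 39 = 264 non-ruby buttons altogether.
After those, each further button must be ruby, so 264 + 4 = 268 draws guarantee 4 ruby buttons.

268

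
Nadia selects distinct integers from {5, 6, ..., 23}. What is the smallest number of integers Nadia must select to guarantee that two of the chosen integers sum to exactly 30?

12

Group the elements by complementary pair {x, 30−x}: {7,23}, {8,22}, {9,21}, …, giving 8 two-element pairs, the single value 15 (it cannot pair with itself since the integers are distinct), and 2 integers whose partner 30−x falls outside [5,23].
Pigeonhole: treating each of those 11 groups as a pigeonhole, one can pick one integer per group — 11 integers — with no two summing to 30.
The 12th integer lands in an occupied pair, forcing a sum of 30.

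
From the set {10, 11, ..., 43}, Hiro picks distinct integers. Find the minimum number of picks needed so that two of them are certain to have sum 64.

Two chosen integers sum to 64 exactly when both halves of some pair {x, 64−x} with 21 ≤ x ≤ 64−x ≤ 43 are chosen — 11 such pairs.
The remaining 12 elements (those with no distinct partner in range) can never complete a 64-sum, so the worst case takes all of them and one from each pair: 12 + 11 = 23.
The 24th integer has to be the second member of some pair, so 23 + 1 = 24.

24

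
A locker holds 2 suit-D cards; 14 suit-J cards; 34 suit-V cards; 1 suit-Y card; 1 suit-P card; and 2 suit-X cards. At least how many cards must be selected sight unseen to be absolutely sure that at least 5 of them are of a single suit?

By the pigeonhole principle, put each drawn card into a box by suit. The largest draw with every box below 5 takes min(count, 4) from each suit; suits with fewer than 4 contribute all they have.
Σ min(cᵢ, 4) = 2 + 4 + 4 + 1 + 1 + 2 = 14.
Draw number 14 + 1 = 15 must push one box to 5.

15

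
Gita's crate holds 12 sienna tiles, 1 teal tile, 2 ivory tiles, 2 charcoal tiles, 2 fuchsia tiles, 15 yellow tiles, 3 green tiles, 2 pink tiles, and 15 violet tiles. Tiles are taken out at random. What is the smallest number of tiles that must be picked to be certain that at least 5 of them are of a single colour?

Put each drawn tile into a box by colour. The largest draw with every box below 5 takes min(count, 4) from each colour; colours with fewer than 4 contribute all they have.
Σ min(cᵢ, 4) = 4 + 1 + 2 + 2 + 2 + 4 + 3 + 2 + 4 = 24.
Draw number 24 + 1 = 25 must push one box to 5.

25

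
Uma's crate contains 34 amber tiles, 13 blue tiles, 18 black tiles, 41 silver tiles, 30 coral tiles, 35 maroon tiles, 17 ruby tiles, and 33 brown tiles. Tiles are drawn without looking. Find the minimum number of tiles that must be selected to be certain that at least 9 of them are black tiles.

In the worst case for collecting black tiles, every non-black tile comes out first.
There are 34 + 13 + 41 + 30 + 35 + 17 + 33 = 203 non-black tiles altogether.
After those, each further tile must be black, so 203 + 9 = 212 draws guarantee 9 black tiles.

212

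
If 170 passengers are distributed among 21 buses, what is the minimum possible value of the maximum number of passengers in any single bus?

9

The 21 buses are the holes and the 170 passengers are the pigeons.
If every bus held at most 8 passengers, the total would be at most 21 × 8 = 168, which is less than 170.
So some bus holds at least ⌈170/21⌉ = 9 passengers.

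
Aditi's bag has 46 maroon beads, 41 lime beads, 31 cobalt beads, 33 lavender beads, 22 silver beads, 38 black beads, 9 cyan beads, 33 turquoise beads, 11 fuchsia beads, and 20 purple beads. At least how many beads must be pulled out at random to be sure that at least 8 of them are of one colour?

The 10 colours are the holes; the beads drawn are the pigeons.
To avoid 8 of any one colour, the worst case takes at most 7 of each colour.
That gives 7 + 7 + 7 + 7 + 7 + 7 + 7 + 7 + 7 + 7 = 70 beads with no colour reaching 8.
The next bead forces some colour to 8, so 70 + 1 = 71.

71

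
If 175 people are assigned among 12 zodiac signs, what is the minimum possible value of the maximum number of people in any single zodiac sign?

Pigeonhole: the 12 zodiac signs are the holes and the 175 people are the pigeons.
If every zodiac sign held at most 14 people, the total would be at most 12 × 14 = 168, which is less than 175.
So some zodiac sign holds at least ⌈175/12⌉ = 15 people.

15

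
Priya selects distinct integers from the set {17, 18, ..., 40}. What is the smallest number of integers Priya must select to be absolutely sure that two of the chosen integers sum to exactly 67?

A set avoiding the sum 67 can contain at most one of each pair {x, 67−x}, plus the 10 elements whose complement lies outside the range.
The integers 17, …, 33 (17 of them) are such a set: any two sum to at least 17+18 = 35 and at most 32+33 = 65 < 67.
Any 18th integer completes one of the 7 pairs, so 18 choices force a sum of 67.

18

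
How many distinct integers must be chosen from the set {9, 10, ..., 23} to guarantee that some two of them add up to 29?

Two chosen integers sum to 29 exactly when both halves of some pair {x, 29−x} with 9 ≤ x ≤ 29−x ≤ 20 are chosen — 6 such pairs.
The remaining 3 elements (those with no distinct partner in range) can never complete a 29-sum, so the worst case takes all of them and one from each pair: 3 + 6 = 9.
By pigeonhole, the 10th integer has to be the second member of some pair, so 9 + 1 = 10.

10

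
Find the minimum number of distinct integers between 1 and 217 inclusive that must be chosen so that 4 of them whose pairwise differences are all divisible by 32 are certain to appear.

97

Integers whose pairwise differences are multiples of 32 are exactly those sharing a remainder mod 32. By pigeonhole, the 32 residue classes mod 32 are the pigeonholes.
With 96 integers one could put 3 in each residue class and have no class reach 4.
The 97th integer pushes some class to 4, so 32·3 + 1 = 97.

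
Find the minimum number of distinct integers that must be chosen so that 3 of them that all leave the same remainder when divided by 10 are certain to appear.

21

The 10 residue classes mod 10 are the pigeonholes.
With 20 integers one could put 2 in each residue class and have no class reach 3.
The 21st integer pushes some class to 3, so 10·2 + 1 = 21.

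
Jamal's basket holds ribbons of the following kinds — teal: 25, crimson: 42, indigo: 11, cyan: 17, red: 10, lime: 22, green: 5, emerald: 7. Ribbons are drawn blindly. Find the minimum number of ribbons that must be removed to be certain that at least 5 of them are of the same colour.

33

An adversary could hand out at most 4 ribbons per colour: 4 + 4 + 4 + 4 + 4 + 4 + 4 + 4 = 32 ribbons and still no colour has 5.
Pigeonhole: one more ribbon lands in a colour already at 4, so 33 draws are enough and 32 are not.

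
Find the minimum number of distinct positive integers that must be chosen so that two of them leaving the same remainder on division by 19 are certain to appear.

20

By pigeonhole, the 19 residue classes mod 19 are the pigeonholes.
With 19 integers one could put 1 in each residue class and have no class reach 2.
The 20th integer pushes some class to 2, so 19·1 + 1 = 20.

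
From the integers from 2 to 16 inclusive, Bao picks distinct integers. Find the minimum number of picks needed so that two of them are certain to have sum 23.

A set avoiding the sum 23 can contain at most one of each pair {x, 23−x}, plus the 5 elements whose complement lies outside the range.
The integers 2, …, 11 (10 of them) are such a set: any two sum to at least 2+3 = 5 and at most 10+11 = 21 < 23.
Any 11th integer completes one of the 5 pairs, so 11 choices force a sum of 23.

11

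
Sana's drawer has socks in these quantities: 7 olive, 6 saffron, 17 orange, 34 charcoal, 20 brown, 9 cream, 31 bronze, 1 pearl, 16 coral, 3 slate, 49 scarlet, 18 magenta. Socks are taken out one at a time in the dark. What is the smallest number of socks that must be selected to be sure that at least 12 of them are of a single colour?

Put each drawn sock into a box by colour. The largest draw with every box below 12 takes min(count, 11) from each colour; colours with fewer than 11 contribute all they have.
Σ min(cᵢ, 11) = 7 + 6 + 11 + 11 + 11 + 9 + 11 + 1 + 11 + 3 + 11 + 11 = 103.
Draw number 103 + 1 = 104 must push one box to 12.

104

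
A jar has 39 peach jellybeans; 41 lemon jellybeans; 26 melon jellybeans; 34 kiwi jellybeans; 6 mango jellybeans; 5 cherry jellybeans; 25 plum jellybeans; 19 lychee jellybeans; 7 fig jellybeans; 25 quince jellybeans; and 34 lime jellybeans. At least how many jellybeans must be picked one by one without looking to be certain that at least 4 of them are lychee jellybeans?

In the worst case for collecting lychee jellybeans, every non-lychee jellybean comes out first.
There are 39 + 41 + 26 + 34 + 6 + 5 + 25 + 7 + 25 + 34 = 242 non-lychee jellybeans altogether.
After those, each further jellybean must be lychee, so 242 + 4 = 246 draws guarantee 4 lychee jellybeans.

246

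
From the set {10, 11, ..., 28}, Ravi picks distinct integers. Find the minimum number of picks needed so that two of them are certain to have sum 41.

Group the elements by complementary pair {x, 41−x}: {13,28}, {14,27}, {15,26}, …, giving 8 two-element pairs and 3 integers whose partner 41−x falls outside [10,28].
Pigeonhole: treating each of those 11 groups as a pigeonhole, one can pick one integer per group — 11 integers — with no two summing to 41.
The 12th integer lands in an occupied pair, forcing a sum of 41.

12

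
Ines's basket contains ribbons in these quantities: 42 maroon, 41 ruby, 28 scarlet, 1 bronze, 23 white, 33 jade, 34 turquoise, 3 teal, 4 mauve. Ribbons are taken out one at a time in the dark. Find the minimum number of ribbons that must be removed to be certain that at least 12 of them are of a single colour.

75

By pigeonhole, the 9 colours are the holes; the ribbons drawn are the pigeons.
To avoid 12 of any one colour, the worst case takes at most 11 of each colour, or every ribbon of a colour that has fewer than 11.
That gives 11 + 11 + 11 + 1 + 11 + 11 + 11 + 3 + 4 = 74 ribbons with no colour reaching 12.
The next ribbon forces some colour to 12, so 74 + 1 = 75.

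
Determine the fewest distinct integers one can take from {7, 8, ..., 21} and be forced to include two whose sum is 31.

A set avoiding the sum 31 can contain at most one of each pair {x, 31−x}, plus the 3 elements whose complement lies outside the range.
The integers 7, …, 15 (9 of them) are such a set: any two sum to at least 7+8 = 15 and at most 14+15 = 29 < 31.
Pigeonhole: any 10th integer completes one of the 6 pairs, so 10 choices force a sum of 31.

10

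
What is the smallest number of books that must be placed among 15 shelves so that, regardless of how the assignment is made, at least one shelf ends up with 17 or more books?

With 240 books one could put exactly 16 in each of the 15 shelves, and no shelf would reach 17.
One more book must land in a shelf that already has 16, giving it 17.
So 15 × 16 + 1 = 241 books are required.

241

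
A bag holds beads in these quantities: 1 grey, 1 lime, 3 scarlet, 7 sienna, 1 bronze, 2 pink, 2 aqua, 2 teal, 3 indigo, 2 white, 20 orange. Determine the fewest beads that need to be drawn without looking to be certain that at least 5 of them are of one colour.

26

Put each drawn bead into a box by colour. The largest draw with every box below 5 takes min(count, 4) from each colour; colours with fewer than 4 contribute all they have.
Σ min(cᵢ, 4) = 1 + 1 + 3 + 4 + 1 + 2 + 2 + 2 + 3 + 2 + 4 = 25.
Draw number 25 + 1 = 26 must push one box to 5.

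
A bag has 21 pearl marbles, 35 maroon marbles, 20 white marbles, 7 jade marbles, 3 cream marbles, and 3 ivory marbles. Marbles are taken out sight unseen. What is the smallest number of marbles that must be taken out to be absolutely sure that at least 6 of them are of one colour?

27

Pigeonhole: the 6 colours are the holes; the marbles drawn are the pigeons.
To avoid 6 of any one colour, the worst case takes at most 5 of each colour, or every marble of a colour that has fewer than 5.
That gives 5 + 5 + 5 + 5 + 3 + 3 = 26 marbles with no colour reaching 6.
The next marble forces some colour to 6, so 26 + 1 = 27.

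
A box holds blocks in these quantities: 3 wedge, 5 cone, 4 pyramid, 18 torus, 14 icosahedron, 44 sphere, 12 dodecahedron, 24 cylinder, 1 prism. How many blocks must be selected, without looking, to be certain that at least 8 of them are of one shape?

49

Pigeonhole: put each drawn block into a box by shape. The largest draw with every box below 8 takes min(count, 7) from each shape; shapes with fewer than 7 contribute all they have.
Σ min(cᵢ, 7) = 3 + 5 + 4 + 7 + 7 + 7 + 7 + 7 + 1 = 48.
Draw number 48 + 1 = 49 must push one box to 8.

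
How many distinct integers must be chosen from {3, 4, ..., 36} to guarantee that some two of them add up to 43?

20

Two chosen integers sum to 43 exactly when both halves of some pair {x, 43−x} with 7 ≤ x ≤ 43−x ≤ 36 are chosen — 15 such pairs.
The remaining 4 elements (those with no distinct partner in range) can never complete a 43-sum, so the worst case takes all of them and one from each pair: 4 + 15 = 19.
The 20th integer has to be the second member of some pair, so 19 + 1 = 20.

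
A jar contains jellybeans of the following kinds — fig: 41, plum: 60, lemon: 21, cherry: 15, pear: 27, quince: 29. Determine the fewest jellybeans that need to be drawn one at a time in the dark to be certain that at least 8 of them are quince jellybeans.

172

In the worst case for collecting quince jellybeans, every non-quince jellybean comes out first.
There are 41 + 60 + 21 + 15 + 27 = 164 non-quince jellybeans altogether.
After those, each further jellybean must be quince, so 164 + 8 = 172 draws guarantee 8 quince jellybeans.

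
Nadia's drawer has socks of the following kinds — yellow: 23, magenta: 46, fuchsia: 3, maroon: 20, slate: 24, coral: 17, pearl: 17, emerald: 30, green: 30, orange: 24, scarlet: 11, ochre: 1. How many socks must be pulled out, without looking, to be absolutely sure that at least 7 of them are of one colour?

65

By pigeonhole, put each drawn sock into a box by colour. The largest draw with every box below 7 takes min(count, 6) from each colour; colours with fewer than 6 contribute all they have.
Σ min(cᵢ, 6) = 6 + 6 + 3 + 6 + 6 + 6 + 6 + 6 + 6 + 6 + 6 + 1 = 64.
Draw number 64 + 1 = 65 must push one box to 7.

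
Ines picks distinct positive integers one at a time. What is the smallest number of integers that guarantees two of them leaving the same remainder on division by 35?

Pigeonhole: the 35 residue classes mod 35 are the pigeonholes.
With 35 integers one could put 1 in each residue class and have no class reach 2.
The 36th integer pushes some class to 2, so 35·1 + 1 = 36.

36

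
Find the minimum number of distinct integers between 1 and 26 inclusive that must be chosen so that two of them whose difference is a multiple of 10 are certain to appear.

11

Integers whose pairwise differences are multiples of 10 are exactly those sharing a remainder mod 10. Pigeonhole: the 10 residue classes mod 10 are the pigeonholes.
With 10 integers one could put 1 in each residue class and have no class reach 2.
The 11th integer pushes some class to 2, so 10·1 + 1 = 11.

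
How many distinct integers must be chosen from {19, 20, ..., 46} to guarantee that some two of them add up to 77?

21

Two chosen integers sum to 77 exactly when both halves of some pair {x, 77−x} with 31 ≤ x ≤ 77−x ≤ 46 are chosen — 8 such pairs.
The remaining 12 elements (those with no distinct partner in range) can never complete a 77-sum, so the worst case takes all of them and one from each pair: 12 + 8 = 20.
Pigeonhole: the 21st integer has to be the second member of some pair, so 20 + 1 = 21.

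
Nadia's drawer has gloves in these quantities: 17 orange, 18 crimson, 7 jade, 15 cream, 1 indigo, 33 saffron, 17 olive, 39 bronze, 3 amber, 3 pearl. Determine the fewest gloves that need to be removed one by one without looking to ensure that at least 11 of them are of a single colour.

Put each drawn glove into a box by colour. The largest draw with every box below 11 takes min(count, 10) from each colour; colours with fewer than 10 contribute all they have.
Σ min(cᵢ, 10) = 10 + 10 + 7 + 10 + 1 + 10 + 10 + 10 + 3 + 3 = 74.
Draw number 74 + 1 = 75 must push one box to 11.

75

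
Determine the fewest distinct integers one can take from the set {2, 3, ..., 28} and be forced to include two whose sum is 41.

Group the elements by complementary pair {x, 41−x}: {13,28}, {14,27}, {15,26}, …, giving 8 two-element pairs and 11 integers whose partner 41−x falls outside [2,28].
By pigeonhole, treating each of those 19 groups as a pigeonhole, one can pick one integer per group — 19 integers — with no two summing to 41.
The 20th integer lands in an occupied pair, forcing a sum of 41.

20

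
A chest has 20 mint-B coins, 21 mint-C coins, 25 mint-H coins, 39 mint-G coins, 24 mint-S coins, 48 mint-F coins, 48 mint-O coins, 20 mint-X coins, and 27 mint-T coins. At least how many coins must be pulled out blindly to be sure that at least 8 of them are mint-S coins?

256

In the worst case for collecting mint-S coins, every non-mint-S coin comes out first.
There are 20 + 21 + 25 + 39 + 48 + 48 + 20 + 27 = 248 non-mint-S coins altogether.
After those, each further coin must be mint-S, so 248 + 8 = 256 draws guarantee 8 mint-S coins.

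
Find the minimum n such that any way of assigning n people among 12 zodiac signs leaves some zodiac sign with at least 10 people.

With 108 people one could put exactly 9 in each of the 12 zodiac signs, and no zodiac sign would reach 10.
By the pigeonhole principle, one more person must land in a zodiac sign that already has 9, giving it 10.
So 12 × 9 + 1 = 109 people are required.

109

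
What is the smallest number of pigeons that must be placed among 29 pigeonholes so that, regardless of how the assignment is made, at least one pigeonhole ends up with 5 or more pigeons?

With 116 pigeons one could put exactly 4 in each of the 29 pigeonholes, and no pigeonhole would reach 5.
One more pigeon must land in a pigeonhole that already has 4, giving it 5.
So 29 × 4 + 1 = 117 pigeons are required.

117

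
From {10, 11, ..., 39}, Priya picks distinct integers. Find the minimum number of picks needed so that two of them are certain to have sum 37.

Group the elements by complementary pair {x, 37−x}: {10,27}, {11,26}, {12,25}, …, giving 9 two-element pairs and 12 integers whose partner 37−x falls outside [10,39].
Treating each of those 21 groups as a pigeonhole, one can pick one integer per group — 21 integers — with no two summing to 37.
The 22nd integer lands in an occupied pair, forcing a sum of 37.

22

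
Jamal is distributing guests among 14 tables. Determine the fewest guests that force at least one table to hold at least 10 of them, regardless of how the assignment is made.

127

With 126 guests one could put exactly 9 in each of the 14 tables, and no table would reach 10.
One more guest must land in a table that already has 9, giving it 10.
So 14 × 9 + 1 = 127 guests are required.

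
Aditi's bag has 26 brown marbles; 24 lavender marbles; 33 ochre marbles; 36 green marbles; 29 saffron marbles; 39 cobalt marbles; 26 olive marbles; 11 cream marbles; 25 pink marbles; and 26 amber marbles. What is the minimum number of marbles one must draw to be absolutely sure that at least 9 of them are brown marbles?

258

In the worst case for collecting brown marbles, every non-brown marble comes out first.
There are 24 + 33 + 36 + 29 + 39 + 26 + 11 + 25 + 26 = 249 non-brown marbles altogether.
After those, each further marble must be brown, so 249 + 9 = 258 draws guarantee 9 brown marbles.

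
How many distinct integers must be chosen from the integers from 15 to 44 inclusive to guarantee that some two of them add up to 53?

A set avoiding the sum 53 can contain at most one of each pair {x, 53−x}, plus the 6 elements whose complement lies outside the range.
The integers 27, …, 44 (18 of them) are such a set: any two sum to at least 27+28 = 55 > 53.
By the pigeonhole principle, any 19th integer completes one of the 12 pairs, so 19 choices force a sum of 53.

19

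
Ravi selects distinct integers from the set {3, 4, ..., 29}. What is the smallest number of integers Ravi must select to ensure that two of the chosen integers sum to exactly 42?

20

Group the elements by complementary pair {x, 42−x}: {13,29}, {14,28}, {15,27}, …, giving 8 two-element pairs, the single value 21 (it cannot pair with itself since the integers are distinct), and 10 integers whose partner 42−x falls outside [3,29].
Treating each of those 19 groups as a pigeonhole, one can pick one integer per group — 19 integers — with no two summing to 42.
The 20th integer lands in an occupied pair, forcing a sum of 42.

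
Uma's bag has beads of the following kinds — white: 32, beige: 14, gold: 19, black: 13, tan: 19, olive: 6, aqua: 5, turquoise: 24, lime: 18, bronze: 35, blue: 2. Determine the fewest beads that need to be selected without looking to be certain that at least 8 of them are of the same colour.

By pigeonhole, put each drawn bead into a box by colour. The largest draw with every box below 8 takes min(count, 7) from each colour; colours with fewer than 7 contribute all they have.
Σ min(cᵢ, 7) = 7 + 7 + 7 + 7 + 7 + 6 + 5 + 7 + 7 + 7 + 2 = 69.
Draw number 69 + 1 = 70 must push one box to 8.

70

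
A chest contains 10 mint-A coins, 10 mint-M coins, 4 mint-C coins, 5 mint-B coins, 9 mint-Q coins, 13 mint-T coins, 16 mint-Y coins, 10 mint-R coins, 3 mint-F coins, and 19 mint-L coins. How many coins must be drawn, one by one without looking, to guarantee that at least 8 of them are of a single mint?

An adversary could hand out at most 7 coins per mint (mint-C, mint-B, mint-F run out sooner): 7 + 7 + 4 + 5 + 7 + 7 + 7 + 7 + 3 + 7 = 61 coins and still no mint has 8.
One more coin lands in a mint already at 7, so 62 draws are enough and 61 are not.

62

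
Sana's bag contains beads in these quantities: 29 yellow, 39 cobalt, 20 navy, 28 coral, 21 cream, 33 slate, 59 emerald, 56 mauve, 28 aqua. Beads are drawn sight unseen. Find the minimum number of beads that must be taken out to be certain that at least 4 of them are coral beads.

In the worst case for collecting coral beads, every non-coral bead comes out first.
There are 29 + 39 + 20 + 21 + 33 + 59 + 56 + 28 = 285 non-coral beads altogether.
After those, each further bead must be coral, so 285 + 4 = 289 draws guarantee 4 coral beads.

289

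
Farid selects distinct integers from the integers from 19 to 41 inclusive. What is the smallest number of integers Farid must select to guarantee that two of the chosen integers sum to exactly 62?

14

Two chosen integers sum to 62 exactly when both halves of some pair {x, 62−x} with 21 ≤ x ≤ 62−x ≤ 41 are chosen — 10 such pairs.
The remaining 3 elements (those with no distinct partner in range) can never complete a 62-sum, so the worst case takes all of them and one from each pair: 3 + 10 = 13.
By pigeonhole, the 14th integer has to be the second member of some pair, so 13 + 1 = 14.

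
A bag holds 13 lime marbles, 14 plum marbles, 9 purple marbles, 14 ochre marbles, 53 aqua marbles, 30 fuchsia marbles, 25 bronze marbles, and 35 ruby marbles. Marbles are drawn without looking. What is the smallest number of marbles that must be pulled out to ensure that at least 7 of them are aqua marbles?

147

In the worst case for collecting aqua marbles, every non-aqua marble comes out first.
There are 13 + 14 + 9 + 14 + 30 + 25 + 35 = 140 non-aqua marbles altogether.
After those, each further marble must be aqua, so 140 + 7 = 147 draws guarantee 7 aqua marbles.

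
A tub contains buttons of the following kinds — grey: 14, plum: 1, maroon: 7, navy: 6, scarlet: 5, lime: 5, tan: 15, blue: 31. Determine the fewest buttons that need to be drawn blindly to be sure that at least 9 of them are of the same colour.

An adversary could hand out at most 8 buttons per colour (5 colours run out sooner): 8 + 1 + 7 + 6 + 5 + 5 + 8 + 8 = 48 buttons and still no colour has 9.
By pigeonhole, one more button lands in a colour already at 8, so 49 draws are enough and 48 are not.

49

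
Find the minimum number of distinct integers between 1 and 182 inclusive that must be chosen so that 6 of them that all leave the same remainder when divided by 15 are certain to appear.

The 15 residue classes mod 15 are the pigeonholes.
With 75 integers one could put 5 in each residue class and have no class reach 6.
The 76th integer pushes some class to 6, so 15·5 + 1 = 76.

76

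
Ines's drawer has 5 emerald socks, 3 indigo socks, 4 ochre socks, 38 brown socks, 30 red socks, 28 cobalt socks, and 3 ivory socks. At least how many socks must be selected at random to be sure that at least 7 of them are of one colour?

34

The 7 colours are the holes; the socks drawn are the pigeons.
To avoid 7 of any one colour, the worst case takes at most 6 of each colour, or every sock of a colour that has fewer than 6.
That gives 5 + 3 + 4 + 6 + 6 + 6 + 3 = 33 socks with no colour reaching 7.
The next sock forces some colour to 7, so 33 + 1 = 34.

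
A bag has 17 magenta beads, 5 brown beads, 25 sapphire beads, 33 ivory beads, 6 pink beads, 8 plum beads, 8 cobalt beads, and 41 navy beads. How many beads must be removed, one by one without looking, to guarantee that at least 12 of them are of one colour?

Put each drawn bead into a box by colour. The largest draw with every box below 12 takes min(count, 11) from each colour; colours with fewer than 11 contribute all they have.
Σ min(cᵢ, 11) = 11 + 5 + 11 + 11 + 6 + 8 + 8 + 11 = 71.
Draw number 71 + 1 = 72 must push one box to 12.

72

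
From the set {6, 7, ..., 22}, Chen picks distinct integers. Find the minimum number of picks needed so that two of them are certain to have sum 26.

11

A set avoiding the sum 26 can contain at most one of each pair {x, 26−x}, plus the 3 elements whose complement lies outside the range or equal to its own complement.
The integers 13, …, 22 (10 of them) are such a set: any two sum to at least 13+14 = 27 > 26.
By pigeonhole, any 11th integer completes one of the 7 pairs, so 11 choices force a sum of 26.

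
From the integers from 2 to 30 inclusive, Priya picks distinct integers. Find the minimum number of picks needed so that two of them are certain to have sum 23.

20

Two chosen integers sum to 23 exactly when both halves of some pair {x, 23−x} with 2 ≤ x ≤ 23−x ≤ 21 are chosen — 10 such pairs.
The remaining 9 elements (those with no distinct partner in range) can never complete a 23-sum, so the worst case takes all of them and one from each pair: 9 + 10 = 19.
Pigeonhole: the 20th integer has to be the second member of some pair, so 19 + 1 = 20.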